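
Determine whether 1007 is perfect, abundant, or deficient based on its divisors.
deficient

Proper divisors of 1007: sum = 1 + 19 + 53 = 73
Since 73 < 1007, 1007 is deficient.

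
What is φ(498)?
164

498 = 2 × 3 × 83
φ(n) = n × ∏(1 - 1/p) for each prime p dividing n
φ(498) = 498 × (1 - 1/2) × (1 - 1/3) × (1 - 1/83) = 164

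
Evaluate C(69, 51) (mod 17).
4

Using Lucas' theorem:
Write n=69 and k=51 in base 17:
n in base 17: [4, 1]
k in base 17: [3, 0]
C(69,51) mod 17 = ∏ C(n_i, k_i) mod 17
Digit binomials (mod 17): C(4,3) = 4; C(1,0) = 1
Product: 4 × 1 = 4 ≡ 4 (mod 17)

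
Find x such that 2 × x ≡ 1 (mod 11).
6

gcd(2, 11) = 1, so the inverse exists.
Extended Euclidean algorithm on (11, 2):
11 = 5 × 2 + 1  ⟹  1 = (1)·11 + (-5)·2
So (-5)·2 ≡ 1 (mod 11), i.e. 2^(-1) ≡ -5 ≡ 6 (mod 11).
Check: 2 × 6 = 12 ≡ 1 (mod 11)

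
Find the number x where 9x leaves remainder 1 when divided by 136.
121

gcd(9, 136) = 1, so the inverse exists.
Extended Euclidean algorithm on (136, 9):
136 = 15 × 9 + 1  ⟹  1 = (1)·136 + (-15)·9
So (-15)·9 ≡ 1 (mod 136), i.e. 9^(-1) ≡ -15 ≡ 121 (mod 136).
Check: 9 × 121 = 1089 ≡ 1 (mod 136)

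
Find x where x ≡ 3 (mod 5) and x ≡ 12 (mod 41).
53

Using Chinese Remainder Theorem:
M = 5 × 41 = 205
M1 = 41, M2 = 5
y1 = 41^(-1) mod 5 = 1
y2 = 5^(-1) mod 41 = 33
x = (3×41×1 + 12×5×33) mod 205 = 53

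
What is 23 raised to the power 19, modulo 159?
83

Repeated squaring. Binary of 19 = 10011.
23^1 ≡ 23 (mod 159); 23^2 ≡ 52 (mod 159); 23^4 ≡ 1 (mod 159); 23^8 ≡ 1 (mod 159); 23^16 ≡ 1 (mod 159)
23^19 = 23^1 × 23^2 × 23^16 ≡ 83 (mod 159)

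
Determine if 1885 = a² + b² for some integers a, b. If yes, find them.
6² + 43² (a=6, b=43)

Factorization: 1885 = 5 × 13 × 29
By Fermat: n is sum of two squares iff every prime p ≡ 3 (mod 4) appears to even power.
All primes ≡ 3 (mod 4) appear to even power.
Search a = 0, 1, 2, … for 1885 - a² a perfect square: first hit at a = 6: 1885 - 36 = 1849 = 43².
1885 = 6² + 43² = 36 + 1849 ✓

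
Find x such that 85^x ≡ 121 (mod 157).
28

Baby-step giant-step with step n = ⌈√157⌉ = 13.
Baby steps 85^j mod 157 (j:value) for j=0..12: 0:1, 1:85, 2:3, 3:98, 4:9, 5:137, 6:27, 7:97, 8:81, 9:134, 10:86, 11:88, 12:101.
Giant-step multiplier: 85^(-13) ≡ 85^(156-13) = 85^143 ≡ 135 (mod 157).
Giant steps γ_i = 121·135^i mod 157: γ_0=121, γ_1=7, γ_2=3 (in table at j=2).
x = i·n + j = 2·13 + 2 = 28.
Check: 85^28 ≡ 121 (mod 157).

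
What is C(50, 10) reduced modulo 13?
11

Using Lucas' theorem:
Write n=50 and k=10 in base 13:
n in base 13: [3, 11]
k in base 13: [0, 10]
C(50,10) mod 13 = ∏ C(n_i, k_i) mod 13
Digit binomials (mod 13): C(3,0) = 1; C(11,10) = 11
Product: 1 × 11 = 11 ≡ 11 (mod 13)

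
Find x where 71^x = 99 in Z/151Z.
68

Baby-step giant-step with step n = ⌈√151⌉ = 13.
Baby steps 71^j mod 151 (j:value) for j=0..12: 0:1, 1:71, 2:58, 3:41, 4:42, 5:113, 6:20, 7:61, 8:103, 9:65, 10:85, 11:146, 12:98.
Giant-step multiplier: 71^(-13) ≡ 71^(150-13) = 71^137 ≡ 63 (mod 151).
Giant steps γ_i = 99·63^i mod 151: γ_0=99, γ_1=46, γ_2=29, γ_3=15, γ_4=39, γ_5=41 (in table at j=3).
x = i·n + j = 5·13 + 3 = 68.
Check: 71^68 ≡ 99 (mod 151).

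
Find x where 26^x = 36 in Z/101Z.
20

Baby-step giant-step with step n = ⌈√101⌉ = 11.
Baby steps 26^j mod 101 (j:value) for j=0..10: 0:1, 1:26, 2:70, 3:2, 4:52, 5:39, 6:4, 7:3, 8:78, 9:8, 10:6.
Giant-step multiplier: 26^(-11) ≡ 26^(100-11) = 26^89 ≡ 90 (mod 101).
Giant steps γ_i = 36·90^i mod 101: γ_0=36, γ_1=8 (in table at j=9).
x = i·n + j = 1·11 + 9 = 20.
Check: 26^20 ≡ 36 (mod 101).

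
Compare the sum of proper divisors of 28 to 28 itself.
perfect

Proper divisors of 28: sum = 1 + 2 + 4 + 7 + 14 = 28
Since 28 = 28, 28 is perfect.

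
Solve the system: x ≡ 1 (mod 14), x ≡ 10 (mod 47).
57

Using Chinese Remainder Theorem:
M = 14 × 47 = 658
M1 = 47, M2 = 14
y1 = 47^(-1) mod 14 = 3
y2 = 14^(-1) mod 47 = 37
x = (1×47×3 + 10×14×37) mod 658 = 57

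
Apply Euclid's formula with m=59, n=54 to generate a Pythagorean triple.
(565, 6372, 6397)

Euclid's formula: a = m² - n², b = 2mn, c = m² + n²
m = 59, n = 54
a = 59² - 54² = 3481 - 2916 = 565
b = 2 × 59 × 54 = 6372
c = 59² + 54² = 3481 + 2916 = 6397
Verification: 565² + 6372² = 319225 + 40602384 = 40921609 = 6397² ✓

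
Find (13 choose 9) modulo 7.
1

Using Lucas' theorem:
Write n=13 and k=9 in base 7:
n in base 7: [1, 6]
k in base 7: [1, 2]
C(13,9) mod 7 = ∏ C(n_i, k_i) mod 7
Digit binomials (mod 7): C(1,1) = 1; C(6,2) = 15 ≡ 1
Product: 1 × 1 = 1 ≡ 1 (mod 7)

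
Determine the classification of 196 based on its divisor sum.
abundant

Proper divisors of 196: sum = 1 + 2 + 4 + 7 + 14 + 28 + 49 + 98 = 203
Since 203 > 196, 196 is abundant.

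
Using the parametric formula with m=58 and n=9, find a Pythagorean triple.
(3283, 1044, 3445)

Euclid's formula: a = m² - n², b = 2mn, c = m² + n²
m = 58, n = 9
a = 58² - 9² = 3364 - 81 = 3283
b = 2 × 58 × 9 = 1044
c = 58² + 9² = 3364 + 81 = 3445
Verification: 3283² + 1044² = 10778089 + 1089936 = 11868025 = 3445² ✓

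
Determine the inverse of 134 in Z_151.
71

gcd(134, 151) = 1, so the inverse exists.
Extended Euclidean algorithm on (151, 134):
151 = 1 × 134 + 17  ⟹  17 = (1)·151 + (-1)·134
134 = 7 × 17 + 15  ⟹  15 = (-7)·151 + (8)·134
17 = 1 × 15 + 2  ⟹  2 = (8)·151 + (-9)·134
15 = 7 × 2 + 1  ⟹  1 = (-63)·151 + (71)·134
So (71)·134 ≡ 1 (mod 151), i.e. 134^(-1) ≡ 71 (mod 151).
Check: 134 × 71 = 9514 ≡ 1 (mod 151)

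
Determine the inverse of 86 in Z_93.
53

gcd(86, 93) = 1, so the inverse exists.
Extended Euclidean algorithm on (93, 86):
93 = 1 × 86 + 7  ⟹  7 = (1)·93 + (-1)·86
86 = 12 × 7 + 2  ⟹  2 = (-12)·93 + (13)·86
7 = 3 × 2 + 1  ⟹  1 = (37)·93 + (-40)·86
So (-40)·86 ≡ 1 (mod 93), i.e. 86^(-1) ≡ -40 ≡ 53 (mod 93).
Check: 86 × 53 = 4558 ≡ 1 (mod 93)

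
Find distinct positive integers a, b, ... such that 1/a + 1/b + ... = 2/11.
1/6 + 1/66

Greedy algorithm:
2/11: ceiling(11/2) = 6, use 1/6
1/66: ceiling(66/1) = 66, use 1/66
Result: 2/11 = 1/6 + 1/66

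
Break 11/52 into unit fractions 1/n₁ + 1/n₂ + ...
1/5 + 1/87 + 1/22620

Greedy algorithm:
11/52: ceiling(52/11) = 5, use 1/5
3/260: ceiling(260/3) = 87, use 1/87
1/22620: ceiling(22620/1) = 22620, use 1/22620
Result: 11/52 = 1/5 + 1/87 + 1/22620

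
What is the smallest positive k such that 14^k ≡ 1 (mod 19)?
18

19 is prime, so ord(14) divides φ(19) = 18.
Divisors of 18: 1, 2, 3, 6, 9, 18.
Repeated squaring: 14^1 ≡ 14, 14^2 ≡ 6, 14^4 ≡ 17, 14^8 ≡ 4, 14^16 ≡ 16 (mod 19).
Test 14^d mod 19 for each divisor d in increasing order:
14^1 ≡ 14
14^2 ≡ 6
14^3 = 14^2·14^1 ≡ 8
14^6 = 14^4·14^2 ≡ 7
14^9 = 14^8·14^1 ≡ 18
14^18 = 14^16·14^2 ≡ 1  ← first divisor giving 1
The order is 18.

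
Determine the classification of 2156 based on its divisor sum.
abundant

Proper divisors of 2156: sum = 1 + 2 + 4 + 7 + 11 + 14 + 22 + 28 + ... + 196 + 308 + 539 + 1078 (17 divisors) = 2632
Since 2632 > 2156, 2156 is abundant.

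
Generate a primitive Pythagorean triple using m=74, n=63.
(1507, 9324, 9445)

Euclid's formula: a = m² - n², b = 2mn, c = m² + n²
m = 74, n = 63
a = 74² - 63² = 5476 - 3969 = 1507
b = 2 × 74 × 63 = 9324
c = 74² + 63² = 5476 + 3969 = 9445
Verification: 1507² + 9324² = 2271049 + 86936976 = 89208025 = 9445² ✓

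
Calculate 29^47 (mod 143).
61

Repeated squaring. Binary of 47 = 101111.
29^1 ≡ 29 (mod 143); 29^2 ≡ 126 (mod 143); 29^4 ≡ 3 (mod 143); 29^8 ≡ 9 (mod 143); 29^16 ≡ 81 (mod 143); 29^32 ≡ 126 (mod 143)
29^47 = 29^1 × 29^2 × 29^4 × 29^8 × 29^32 ≡ 61 (mod 143)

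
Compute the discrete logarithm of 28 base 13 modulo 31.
26

Baby-step giant-step with step n = ⌈√31⌉ = 6.
Baby steps 13^j mod 31 (j:value) for j=0..5: 0:1, 1:13, 2:14, 3:27, 4:10, 5:6.
Giant-step multiplier: 13^(-6) ≡ 13^(30-6) = 13^24 ≡ 2 (mod 31).
Giant steps γ_i = 28·2^i mod 31: γ_0=28, γ_1=25, γ_2=19, γ_3=7, γ_4=14 (in table at j=2).
x = i·n + j = 4·6 + 2 = 26.
Check: 13^26 ≡ 28 (mod 31).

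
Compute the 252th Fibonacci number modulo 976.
144

Matrix identity: Q^n = [[F_(n+1), F_n], [F_n, F_(n-1)]] with Q = [[1,1],[1,0]].
n = 252 = 11111100₂. Square-and-multiply, entries mod 976:
Q^1 = [[1,1],[1,0]]
Q^3 = (Q^1)²·Q = [[3,2],[2,1]]
Q^7 = (Q^3)²·Q = [[21,13],[13,8]]
Q^15 = (Q^7)²·Q = [[11,610],[610,377]]
Q^31 = (Q^15)²·Q = [[853,365],[365,488]]
Q^63 = (Q^31)²·Q = [[491,2],[2,489]]
Q^126 = (Q^63)² = [[13,8],[8,5]]
Q^252 = (Q^126)² = [[233,144],[144,89]]
F_252 mod 976 = Q^252[0][1] = 144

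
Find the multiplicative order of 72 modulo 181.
36

181 is prime, so ord(72) divides φ(181) = 180.
Divisors of 180: 1, 2, 3, 4, 5, 6, 9, 10, 12, 15, 18, 20, 30, 36, 45, 60, 90, 180.
Repeated squaring: 72^1 ≡ 72, 72^2 ≡ 116, 72^4 ≡ 62, 72^8 ≡ 43, 72^16 ≡ 39, 72^32 ≡ 73, 72^64 ≡ 80, 72^128 ≡ 65 (mod 181).
Test 72^d mod 181 for each divisor d in increasing order:
72^1 ≡ 72
72^2 ≡ 116
72^3 = 72^2·72^1 ≡ 26
72^4 ≡ 62
72^5 = 72^4·72^1 ≡ 120
72^6 = 72^4·72^2 ≡ 133
72^9 = 72^8·72^1 ≡ 19
72^10 = 72^8·72^2 ≡ 101
72^12 = 72^8·72^4 ≡ 132
72^15 = 72^8·72^4·72^2·72^1 ≡ 174
72^18 = 72^16·72^2 ≡ 180
72^20 = 72^16·72^4 ≡ 65
72^30 = 72^16·72^8·72^4·72^2 ≡ 49
72^36 = 72^32·72^4 ≡ 1  ← first divisor giving 1
The order is 36.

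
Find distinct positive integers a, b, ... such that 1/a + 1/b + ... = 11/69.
1/7 + 1/61 + 1/5893 + 1/86812730 + 1/15072900093293070

Greedy algorithm:
11/69: ceiling(69/11) = 7, use 1/7
8/483: ceiling(483/8) = 61, use 1/61
5/29463: ceiling(29463/5) = 5893, use 1/5893
2/173625459: ceiling(173625459/2) = 86812730, use 1/86812730
1/15072900093293070: ceiling(15072900093293070/1) = 15072900093293070, use 1/15072900093293070
Result: 11/69 = 1/7 + 1/61 + 1/5893 + 1/86812730 + 1/15072900093293070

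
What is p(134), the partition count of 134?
8149040695

p(n) counts ways to write n as a sum of positive integers (order ignored).
Euler's pentagonal recurrence: p(k) = p(k-1) + p(k-2) - p(k-5) - p(k-7) + p(k-12) + p(k-15) - ... (offsets j(3j∓1)/2, signs ++--, p(0)=1, p(<0)=0).
DP table for k = 0..133: p(0)=1, p(1)=1, p(2)=2, p(3)=3, p(4)=5, p(5)=7, p(6)=11, p(7)=15, p(8)=22, p(9)=30, p(10)=42, p(11)=56, p(12)=77, p(13)=101, p(14)=135, p(15)=176, p(16)=231, p(17)=297, p(18)=385, p(19)=490, p(20)=627, p(21)=792, p(22)=1002, p(23)=1255, p(24)=1575, p(25)=1958, p(26)=2436, p(27)=3010, p(28)=3718, p(29)=4565, p(30)=5604, p(31)=6842, p(32)=8349, p(33)=10143, p(34)=12310, p(35)=14883, p(36)=17977, p(37)=21637, p(38)=26015, p(39)=31185, p(40)=37338, p(41)=44583, p(42)=53174, p(43)=63261, p(44)=75175, p(45)=89134, p(46)=105558, p(47)=124754, p(48)=147273, p(49)=173525, p(50)=204226, p(51)=239943, p(52)=281589, p(53)=329931, p(54)=386155, p(55)=451276, p(56)=526823, p(57)=614154, p(58)=715220, p(59)=831820, p(60)=966467, p(61)=1121505, p(62)=1300156, p(63)=1505499, p(64)=1741630, p(65)=2012558, p(66)=2323520, p(67)=2679689, p(68)=3087735, p(69)=3554345, p(70)=4087968, p(71)=4697205, p(72)=5392783, p(73)=6185689, p(74)=7089500, p(75)=8118264, p(76)=9289091, p(77)=10619863, p(78)=12132164, p(79)=13848650, p(80)=15796476, p(81)=18004327, p(82)=20506255, p(83)=23338469, p(84)=26543660, p(85)=30167357, p(86)=34262962, p(87)=38887673, p(88)=44108109, p(89)=49995925, p(90)=56634173, p(91)=64112359, p(92)=72533807, p(93)=82010177, p(94)=92669720, p(95)=104651419, p(96)=118114304, p(97)=133230930, p(98)=150198136, p(99)=169229875, p(100)=190569292, p(101)=214481126, p(102)=241265379, p(103)=271248950, p(104)=304801365, p(105)=342325709, p(106)=384276336, p(107)=431149389, p(108)=483502844, p(109)=541946240, p(110)=607163746, p(111)=679903203, p(112)=761002156, p(113)=851376628, p(114)=952050665, p(115)=1064144451, p(116)=1188908248, p(117)=1327710076, p(118)=1482074143, p(119)=1653668665, p(120)=1844349560, p(121)=2056148051, p(122)=2291320912, p(123)=2552338241, p(124)=2841940500, p(125)=3163127352, p(126)=3519222692, p(127)=3913864295, p(128)=4351078600, p(129)=4835271870, p(130)=5371315400, p(131)=5964539504, p(132)=6620830889, p(133)=7346629512.
Final step: p(134) = p(133) + p(132) - p(129) - p(127) + p(122) + p(119) - p(112) - p(108) + p(99) + p(94) - p(83) - p(77) + p(64) + p(57) - p(42) - p(34) + p(17) + p(8)
= 7346629512 + 6620830889 - 4835271870 - 3913864295 + 2291320912 + 1653668665 - 761002156 - 483502844 + 169229875 + 92669720 - 23338469 - 10619863 + 1741630 + 614154 - 53174 - 12310 + 297 + 22
= 8149040695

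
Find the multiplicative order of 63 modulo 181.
180

181 is prime, so ord(63) divides φ(181) = 180.
Divisors of 180: 1, 2, 3, 4, 5, 6, 9, 10, 12, 15, 18, 20, 30, 36, 45, 60, 90, 180.
Repeated squaring: 63^1 ≡ 63, 63^2 ≡ 168, 63^4 ≡ 169, 63^8 ≡ 144, 63^16 ≡ 102, 63^32 ≡ 87, 63^64 ≡ 148, 63^128 ≡ 3 (mod 181).
Test 63^d mod 181 for each divisor d in increasing order:
63^1 ≡ 63
63^2 ≡ 168
63^3 = 63^2·63^1 ≡ 86
63^4 ≡ 169
63^5 = 63^4·63^1 ≡ 149
63^6 = 63^4·63^2 ≡ 156
63^9 = 63^8·63^1 ≡ 22
63^10 = 63^8·63^2 ≡ 119
63^12 = 63^8·63^4 ≡ 82
63^15 = 63^8·63^4·63^2·63^1 ≡ 174
63^18 = 63^16·63^2 ≡ 122
63^20 = 63^16·63^4 ≡ 43
63^30 = 63^16·63^8·63^4·63^2 ≡ 49
63^36 = 63^32·63^4 ≡ 42
63^45 = 63^32·63^8·63^4·63^1 ≡ 19
63^60 = 63^32·63^16·63^8·63^4 ≡ 48
63^90 = 63^64·63^16·63^8·63^2 ≡ 180
63^180 = 63^128·63^32·63^16·63^4 ≡ 1  ← first divisor giving 1
The order is 180.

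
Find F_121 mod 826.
713

Matrix identity: Q^n = [[F_(n+1), F_n], [F_n, F_(n-1)]] with Q = [[1,1],[1,0]].
n = 121 = 1111001₂. Square-and-multiply, entries mod 826:
Q^1 = [[1,1],[1,0]]
Q^3 = (Q^1)²·Q = [[3,2],[2,1]]
Q^7 = (Q^3)²·Q = [[21,13],[13,8]]
Q^15 = (Q^7)²·Q = [[161,610],[610,377]]
Q^30 = (Q^15)² = [[715,258],[258,457]]
Q^60 = (Q^30)² = [[415,60],[60,355]]
Q^121 = (Q^60)²·Q = [[657,713],[713,770]]
F_121 mod 826 = Q^121[0][1] = 713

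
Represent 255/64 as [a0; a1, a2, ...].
[3; 1, 63]

Euclidean algorithm steps:
255 = 3 × 64 + 63
64 = 1 × 63 + 1
63 = 63 × 1 + 0
Continued fraction: [3; 1, 63]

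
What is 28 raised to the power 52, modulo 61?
9

Repeated squaring. Binary of 52 = 110100.
28^1 ≡ 28 (mod 61); 28^2 ≡ 52 (mod 61); 28^4 ≡ 20 (mod 61); 28^8 ≡ 34 (mod 61); 28^16 ≡ 58 (mod 61); 28^32 ≡ 9 (mod 61)
28^52 = 28^4 × 28^16 × 28^32 ≡ 9 (mod 61)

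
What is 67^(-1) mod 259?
58

gcd(67, 259) = 1, so the inverse exists.
Extended Euclidean algorithm on (259, 67):
259 = 3 × 67 + 58  ⟹  58 = (1)·259 + (-3)·67
67 = 1 × 58 + 9  ⟹  9 = (-1)·259 + (4)·67
58 = 6 × 9 + 4  ⟹  4 = (7)·259 + (-27)·67
9 = 2 × 4 + 1  ⟹  1 = (-15)·259 + (58)·67
So (58)·67 ≡ 1 (mod 259), i.e. 67^(-1) ≡ 58 (mod 259).
Check: 67 × 58 = 3886 ≡ 1 (mod 259)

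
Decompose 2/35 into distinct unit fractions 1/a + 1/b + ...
1/18 + 1/630

Greedy algorithm:
2/35: ceiling(35/2) = 18, use 1/18
1/630: ceiling(630/1) = 630, use 1/630
Result: 2/35 = 1/18 + 1/630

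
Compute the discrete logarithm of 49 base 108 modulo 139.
56

Baby-step giant-step with step n = ⌈√139⌉ = 12.
Baby steps 108^j mod 139 (j:value) for j=0..11: 0:1, 1:108, 2:127, 3:94, 4:5, 5:123, 6:79, 7:53, 8:25, 9:59, 10:117, 11:126.
Giant-step multiplier: 108^(-12) ≡ 108^(138-12) = 108^126 ≡ 129 (mod 139).
Giant steps γ_i = 49·129^i mod 139: γ_0=49, γ_1=66, γ_2=35, γ_3=67, γ_4=25 (in table at j=8).
x = i·n + j = 4·12 + 8 = 56.
Check: 108^56 ≡ 49 (mod 139).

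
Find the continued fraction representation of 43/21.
[2; 21]

Euclidean algorithm steps:
43 = 2 × 21 + 1
21 = 21 × 1 + 0
Continued fraction: [2; 21]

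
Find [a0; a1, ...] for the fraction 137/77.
[1; 1, 3, 1, 1, 8]

Euclidean algorithm steps:
137 = 1 × 77 + 60
77 = 1 × 60 + 17
60 = 3 × 17 + 9
17 = 1 × 9 + 8
9 = 1 × 8 + 1
8 = 8 × 1 + 0
Continued fraction: [1; 1, 3, 1, 1, 8]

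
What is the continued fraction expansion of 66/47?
[1; 2, 2, 9]

Euclidean algorithm steps:
66 = 1 × 47 + 19
47 = 2 × 19 + 9
19 = 2 × 9 + 1
9 = 9 × 1 + 0
Continued fraction: [1; 2, 2, 9]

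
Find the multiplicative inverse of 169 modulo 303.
52

gcd(169, 303) = 1, so the inverse exists.
Extended Euclidean algorithm on (303, 169):
303 = 1 × 169 + 134  ⟹  134 = (1)·303 + (-1)·169
169 = 1 × 134 + 35  ⟹  35 = (-1)·303 + (2)·169
134 = 3 × 35 + 29  ⟹  29 = (4)·303 + (-7)·169
35 = 1 × 29 + 6  ⟹  6 = (-5)·303 + (9)·169
29 = 4 × 6 + 5  ⟹  5 = (24)·303 + (-43)·169
6 = 1 × 5 + 1  ⟹  1 = (-29)·303 + (52)·169
So (52)·169 ≡ 1 (mod 303), i.e. 169^(-1) ≡ 52 (mod 303).
Check: 169 × 52 = 8788 ≡ 1 (mod 303)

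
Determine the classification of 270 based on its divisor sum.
abundant

Proper divisors of 270: sum = 1 + 2 + 3 + 5 + 6 + 9 + 10 + 15 + 18 + 27 + 30 + 45 + 54 + 90 + 135 = 450
Since 450 > 270, 270 is abundant.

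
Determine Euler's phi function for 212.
104

212 = 2^2 × 53
φ(n) = n × ∏(1 - 1/p) for each prime p dividing n
φ(212) = 212 × (1 - 1/2) × (1 - 1/53) = 104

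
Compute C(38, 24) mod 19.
0

Using Lucas' theorem:
Write n=38 and k=24 in base 19:
n in base 19: [2, 0]
k in base 19: [1, 5]
C(38,24) mod 19 = ∏ C(n_i, k_i) mod 19
Digit binomials (mod 19): C(2,1) = 2; C(0,5) = 0 (k_i > n_i)
Product: 2 × 0 = 0 ≡ 0 (mod 19)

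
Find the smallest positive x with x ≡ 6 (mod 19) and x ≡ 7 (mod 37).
44

Using Chinese Remainder Theorem:
M = 19 × 37 = 703
M1 = 37, M2 = 19
y1 = 37^(-1) mod 19 = 18
y2 = 19^(-1) mod 37 = 2
x = (6×37×18 + 7×19×2) mod 703 = 44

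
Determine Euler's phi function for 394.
196

394 = 2 × 197
φ(n) = n × ∏(1 - 1/p) for each prime p dividing n
φ(394) = 394 × (1 - 1/2) × (1 - 1/197) = 196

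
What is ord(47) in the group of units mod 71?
70

71 is prime, so ord(47) divides φ(71) = 70.
Divisors of 70: 1, 2, 5, 7, 10, 14, 35, 70.
Repeated squaring: 47^1 ≡ 47, 47^2 ≡ 8, 47^4 ≡ 64, 47^8 ≡ 49, 47^16 ≡ 58, 47^32 ≡ 27, 47^64 ≡ 19 (mod 71).
Test 47^d mod 71 for each divisor d in increasing order:
47^1 ≡ 47
47^2 ≡ 8
47^5 = 47^4·47^1 ≡ 26
47^7 = 47^4·47^2·47^1 ≡ 66
47^10 = 47^8·47^2 ≡ 37
47^14 = 47^8·47^4·47^2 ≡ 25
47^35 = 47^32·47^2·47^1 ≡ 70
47^70 = 47^64·47^4·47^2 ≡ 1  ← first divisor giving 1
The order is 70.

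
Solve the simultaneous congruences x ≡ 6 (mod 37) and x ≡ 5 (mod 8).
117

Using Chinese Remainder Theorem:
M = 37 × 8 = 296
M1 = 8, M2 = 37
y1 = 8^(-1) mod 37 = 14
y2 = 37^(-1) mod 8 = 5
x = (6×8×14 + 5×37×5) mod 296 = 117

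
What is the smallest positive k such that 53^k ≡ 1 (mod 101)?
100

101 is prime, so ord(53) divides φ(101) = 100.
Divisors of 100: 1, 2, 4, 5, 10, 20, 25, 50, 100.
Repeated squaring: 53^1 ≡ 53, 53^2 ≡ 82, 53^4 ≡ 58, 53^8 ≡ 31, 53^16 ≡ 52, 53^32 ≡ 78, 53^64 ≡ 24 (mod 101).
Test 53^d mod 101 for each divisor d in increasing order:
53^1 ≡ 53
53^2 ≡ 82
53^4 ≡ 58
53^5 = 53^4·53^1 ≡ 44
53^10 = 53^8·53^2 ≡ 17
53^20 = 53^16·53^4 ≡ 87
53^25 = 53^16·53^8·53^1 ≡ 91
53^50 = 53^32·53^16·53^2 ≡ 100
53^100 = 53^64·53^32·53^4 ≡ 1  ← first divisor giving 1
The order is 100.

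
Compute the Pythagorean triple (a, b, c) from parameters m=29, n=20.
(441, 1160, 1241)

Euclid's formula: a = m² - n², b = 2mn, c = m² + n²
m = 29, n = 20
a = 29² - 20² = 841 - 400 = 441
b = 2 × 29 × 20 = 1160
c = 29² + 20² = 841 + 400 = 1241
Verification: 441² + 1160² = 194481 + 1345600 = 1540081 = 1241² ✓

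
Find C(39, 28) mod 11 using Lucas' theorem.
3

Using Lucas' theorem:
Write n=39 and k=28 in base 11:
n in base 11: [3, 6]
k in base 11: [2, 6]
C(39,28) mod 11 = ∏ C(n_i, k_i) mod 11
Digit binomials (mod 11): C(3,2) = 3; C(6,6) = 1
Product: 3 × 1 = 3 ≡ 3 (mod 11)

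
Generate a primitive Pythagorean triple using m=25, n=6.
(589, 300, 661)

Euclid's formula: a = m² - n², b = 2mn, c = m² + n²
m = 25, n = 6
a = 25² - 6² = 625 - 36 = 589
b = 2 × 25 × 6 = 300
c = 25² + 6² = 625 + 36 = 661
Verification: 589² + 300² = 346921 + 90000 = 436921 = 661² ✓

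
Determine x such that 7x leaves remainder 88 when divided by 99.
x ≡ 55 (mod 99)

gcd(7, 99) = 1, which divides 88, so solutions exist.
Find 7^(-1) mod 99 by the extended Euclidean algorithm:
99 = 14 × 7 + 1  ⟹  1 = (1)·99 + (-14)·7
So (-14)·7 ≡ 1 (mod 99), i.e. 7^(-1) ≡ -14 ≡ 85 (mod 99).
x ≡ 85 × 88 = 7480 ≡ 55 (mod 99).
Check: 7 × 55 = 385 ≡ 88 (mod 99).
Unique solution: x ≡ 55 (mod 99)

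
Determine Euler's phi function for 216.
72

216 = 2^3 × 3^3
φ(n) = n × ∏(1 - 1/p) for each prime p dividing n
φ(216) = 216 × (1 - 1/2) × (1 - 1/3) = 72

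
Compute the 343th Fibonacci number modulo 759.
13

Matrix identity: Q^n = [[F_(n+1), F_n], [F_n, F_(n-1)]] with Q = [[1,1],[1,0]].
n = 343 = 101010111₂. Square-and-multiply, entries mod 759:
Q^1 = [[1,1],[1,0]]
Q^2 = (Q^1)² = [[2,1],[1,1]]
Q^5 = (Q^2)²·Q = [[8,5],[5,3]]
Q^10 = (Q^5)² = [[89,55],[55,34]]
Q^21 = (Q^10)²·Q = [[254,320],[320,693]]
Q^42 = (Q^21)² = [[695,199],[199,496]]
Q^85 = (Q^42)²·Q = [[635,434],[434,201]]
Q^171 = (Q^85)²·Q = [[342,320],[320,22]]
Q^343 = (Q^171)²·Q = [[366,13],[13,353]]
F_343 mod 759 = Q^343[0][1] = 13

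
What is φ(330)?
80

330 = 2 × 3 × 5 × 11
φ(n) = n × ∏(1 - 1/p) for each prime p dividing n
φ(330) = 330 × (1 - 1/2) × (1 - 1/3) × (1 - 1/5) × (1 - 1/11) = 80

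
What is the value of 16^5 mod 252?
4

Repeated squaring. Binary of 5 = 101.
16^1 ≡ 16 (mod 252); 16^2 ≡ 4 (mod 252); 16^4 ≡ 16 (mod 252)
16^5 = 16^1 × 16^4 ≡ 4 (mod 252)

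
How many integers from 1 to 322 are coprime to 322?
132

322 = 2 × 7 × 23
φ(n) = n × ∏(1 - 1/p) for each prime p dividing n
φ(322) = 322 × (1 - 1/2) × (1 - 1/7) × (1 - 1/23) = 132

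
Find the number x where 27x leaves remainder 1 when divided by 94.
7

gcd(27, 94) = 1, so the inverse exists.
Extended Euclidean algorithm on (94, 27):
94 = 3 × 27 + 13  ⟹  13 = (1)·94 + (-3)·27
27 = 2 × 13 + 1  ⟹  1 = (-2)·94 + (7)·27
So (7)·27 ≡ 1 (mod 94), i.e. 27^(-1) ≡ 7 (mod 94).
Check: 27 × 7 = 189 ≡ 1 (mod 94)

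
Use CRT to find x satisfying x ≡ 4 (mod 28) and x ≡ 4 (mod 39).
4

Using Chinese Remainder Theorem:
M = 28 × 39 = 1092
M1 = 39, M2 = 28
y1 = 39^(-1) mod 28 = 23
y2 = 28^(-1) mod 39 = 7
x = (4×39×23 + 4×28×7) mod 1092 = 4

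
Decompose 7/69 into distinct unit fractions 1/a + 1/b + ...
1/10 + 1/690

Greedy algorithm:
7/69: ceiling(69/7) = 10, use 1/10
1/690: ceiling(690/1) = 690, use 1/690
Result: 7/69 = 1/10 + 1/690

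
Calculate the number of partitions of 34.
12310

p(n) counts ways to write n as a sum of positive integers (order ignored).
Euler's pentagonal recurrence: p(k) = p(k-1) + p(k-2) - p(k-5) - p(k-7) + p(k-12) + p(k-15) - ... (offsets j(3j∓1)/2, signs ++--, p(0)=1, p(<0)=0).
DP table for k = 0..33: p(0)=1, p(1)=1, p(2)=2, p(3)=3, p(4)=5, p(5)=7, p(6)=11, p(7)=15, p(8)=22, p(9)=30, p(10)=42, p(11)=56, p(12)=77, p(13)=101, p(14)=135, p(15)=176, p(16)=231, p(17)=297, p(18)=385, p(19)=490, p(20)=627, p(21)=792, p(22)=1002, p(23)=1255, p(24)=1575, p(25)=1958, p(26)=2436, p(27)=3010, p(28)=3718, p(29)=4565, p(30)=5604, p(31)=6842, p(32)=8349, p(33)=10143.
Final step: p(34) = p(33) + p(32) - p(29) - p(27) + p(22) + p(19) - p(12) - p(8)
= 10143 + 8349 - 4565 - 3010 + 1002 + 490 - 77 - 22
= 12310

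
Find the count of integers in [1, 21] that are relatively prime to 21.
12

21 = 3 × 7
φ(n) = n × ∏(1 - 1/p) for each prime p dividing n
φ(21) = 21 × (1 - 1/3) × (1 - 1/7) = 12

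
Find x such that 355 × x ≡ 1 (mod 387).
133

gcd(355, 387) = 1, so the inverse exists.
Extended Euclidean algorithm on (387, 355):
387 = 1 × 355 + 32  ⟹  32 = (1)·387 + (-1)·355
355 = 11 × 32 + 3  ⟹  3 = (-11)·387 + (12)·355
32 = 10 × 3 + 2  ⟹  2 = (111)·387 + (-121)·355
3 = 1 × 2 + 1  ⟹  1 = (-122)·387 + (133)·355
So (133)·355 ≡ 1 (mod 387), i.e. 355^(-1) ≡ 133 (mod 387).
Check: 355 × 133 = 47215 ≡ 1 (mod 387)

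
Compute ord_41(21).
20

41 is prime, so ord(21) divides φ(41) = 40.
Divisors of 40: 1, 2, 4, 5, 8, 10, 20, 40.
Repeated squaring: 21^1 ≡ 21, 21^2 ≡ 31, 21^4 ≡ 18, 21^8 ≡ 37, 21^16 ≡ 16, 21^32 ≡ 10 (mod 41).
Test 21^d mod 41 for each divisor d in increasing order:
21^1 ≡ 21
21^2 ≡ 31
21^4 ≡ 18
21^5 = 21^4·21^1 ≡ 9
21^8 ≡ 37
21^10 = 21^8·21^2 ≡ 40
21^20 = 21^16·21^4 ≡ 1  ← first divisor giving 1
The order is 20.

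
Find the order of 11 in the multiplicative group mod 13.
12

13 is prime, so ord(11) divides φ(13) = 12.
Divisors of 12: 1, 2, 3, 4, 6, 12.
Repeated squaring: 11^1 ≡ 11, 11^2 ≡ 4, 11^4 ≡ 3, 11^8 ≡ 9 (mod 13).
Test 11^d mod 13 for each divisor d in increasing order:
11^1 ≡ 11
11^2 ≡ 4
11^3 = 11^2·11^1 ≡ 5
11^4 ≡ 3
11^6 = 11^4·11^2 ≡ 12
11^12 = 11^8·11^4 ≡ 1  ← first divisor giving 1
The order is 12.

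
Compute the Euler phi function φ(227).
226

227 = 227
φ(n) = n × ∏(1 - 1/p) for each prime p dividing n
φ(227) = 227 × (1 - 1/227) = 226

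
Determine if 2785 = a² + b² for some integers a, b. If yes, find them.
9² + 52² (a=9, b=52)

Factorization: 2785 = 5 × 557
By Fermat: n is sum of two squares iff every prime p ≡ 3 (mod 4) appears to even power.
All primes ≡ 3 (mod 4) appear to even power.
Search a = 0, 1, 2, … for 2785 - a² a perfect square: first hit at a = 9: 2785 - 81 = 2704 = 52².
2785 = 9² + 52² = 81 + 2704 ✓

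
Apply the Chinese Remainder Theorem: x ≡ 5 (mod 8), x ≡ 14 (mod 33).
245

Using Chinese Remainder Theorem:
M = 8 × 33 = 264
M1 = 33, M2 = 8
y1 = 33^(-1) mod 8 = 1
y2 = 8^(-1) mod 33 = 29
x = (5×33×1 + 14×8×29) mod 264 = 245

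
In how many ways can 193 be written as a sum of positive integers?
2168627105469

p(n) counts ways to write n as a sum of positive integers (order ignored).
Euler's pentagonal recurrence: p(k) = p(k-1) + p(k-2) - p(k-5) - p(k-7) + p(k-12) + p(k-15) - ... (offsets j(3j∓1)/2, signs ++--, p(0)=1, p(<0)=0).
DP table for k = 0..192: p(0)=1, p(1)=1, p(2)=2, p(3)=3, p(4)=5, p(5)=7, p(6)=11, p(7)=15, p(8)=22, p(9)=30, p(10)=42, p(11)=56, p(12)=77, p(13)=101, p(14)=135, p(15)=176, p(16)=231, p(17)=297, p(18)=385, p(19)=490, p(20)=627, p(21)=792, p(22)=1002, p(23)=1255, p(24)=1575, p(25)=1958, p(26)=2436, p(27)=3010, p(28)=3718, p(29)=4565, p(30)=5604, p(31)=6842, p(32)=8349, p(33)=10143, p(34)=12310, p(35)=14883, p(36)=17977, p(37)=21637, p(38)=26015, p(39)=31185, p(40)=37338, p(41)=44583, p(42)=53174, p(43)=63261, p(44)=75175, p(45)=89134, p(46)=105558, p(47)=124754, p(48)=147273, p(49)=173525, p(50)=204226, p(51)=239943, p(52)=281589, p(53)=329931, p(54)=386155, p(55)=451276, p(56)=526823, p(57)=614154, p(58)=715220, p(59)=831820, p(60)=966467, p(61)=1121505, p(62)=1300156, p(63)=1505499, p(64)=1741630, p(65)=2012558, p(66)=2323520, p(67)=2679689, p(68)=3087735, p(69)=3554345, p(70)=4087968, p(71)=4697205, p(72)=5392783, p(73)=6185689, p(74)=7089500, p(75)=8118264, p(76)=9289091, p(77)=10619863, p(78)=12132164, p(79)=13848650, p(80)=15796476, p(81)=18004327, p(82)=20506255, p(83)=23338469, p(84)=26543660, p(85)=30167357, p(86)=34262962, p(87)=38887673, p(88)=44108109, p(89)=49995925, p(90)=56634173, p(91)=64112359, p(92)=72533807, p(93)=82010177, p(94)=92669720, p(95)=104651419, p(96)=118114304, p(97)=133230930, p(98)=150198136, p(99)=169229875, p(100)=190569292, p(101)=214481126, p(102)=241265379, p(103)=271248950, p(104)=304801365, p(105)=342325709, p(106)=384276336, p(107)=431149389, p(108)=483502844, p(109)=541946240, p(110)=607163746, p(111)=679903203, p(112)=761002156, p(113)=851376628, p(114)=952050665, p(115)=1064144451, p(116)=1188908248, p(117)=1327710076, p(118)=1482074143, p(119)=1653668665, p(120)=1844349560, p(121)=2056148051, p(122)=2291320912, p(123)=2552338241, p(124)=2841940500, p(125)=3163127352, p(126)=3519222692, p(127)=3913864295, p(128)=4351078600, p(129)=4835271870, p(130)=5371315400, p(131)=5964539504, p(132)=6620830889, p(133)=7346629512, p(134)=8149040695, p(135)=9035836076, p(136)=10015581680, p(137)=11097645016, p(138)=12292341831, p(139)=13610949895, p(140)=15065878135, p(141)=16670689208, p(142)=18440293320, p(143)=20390982757, p(144)=22540654445, p(145)=24908858009, p(146)=27517052599, p(147)=30388671978, p(148)=33549419497, p(149)=37027355200, p(150)=40853235313, p(151)=45060624582, p(152)=49686288421, p(153)=54770336324, p(154)=60356673280, p(155)=66493182097, p(156)=73232243759, p(157)=80630964769, p(158)=88751778802, p(159)=97662728555, p(160)=107438159466, p(161)=118159068427, p(162)=129913904637, p(163)=142798995930, p(164)=156919475295, p(165)=172389800255, p(166)=189334822579, p(167)=207890420102, p(168)=228204732751, p(169)=250438925115, p(170)=274768617130, p(171)=301384802048, p(172)=330495499613, p(173)=362326859895, p(174)=397125074750, p(175)=435157697830, p(176)=476715857290, p(177)=522115831195, p(178)=571701605655, p(179)=625846753120, p(180)=684957390936, p(181)=749474411781, p(182)=819876908323, p(183)=896684817527, p(184)=980462880430, p(185)=1071823774337, p(186)=1171432692373, p(187)=1280011042268, p(188)=1398341745571, p(189)=1527273599625, p(190)=1667727404093, p(191)=1820701100652, p(192)=1987276856363.
Final step: p(193) = p(192) + p(191) - p(188) - p(186) + p(181) + p(178) - p(171) - p(167) + p(158) + p(153) - p(142) - p(136) + p(123) + p(116) - p(101) - p(93) + p(76) + p(67) - p(48) - p(38) + p(17) + p(6)
= 1987276856363 + 1820701100652 - 1398341745571 - 1171432692373 + 749474411781 + 571701605655 - 301384802048 - 207890420102 + 88751778802 + 54770336324 - 18440293320 - 10015581680 + 2552338241 + 1188908248 - 214481126 - 82010177 + 9289091 + 2679689 - 147273 - 26015 + 297 + 11
= 2168627105469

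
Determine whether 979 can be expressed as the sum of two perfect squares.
Not possible

Factorization: 979 = 11 × 89
By Fermat: n is sum of two squares iff every prime p ≡ 3 (mod 4) appears to even power.
Prime(s) ≡ 3 (mod 4) with odd exponent: [(11, 1)]
Therefore 979 cannot be expressed as a² + b².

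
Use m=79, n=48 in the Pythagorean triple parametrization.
(3937, 7584, 8545)

Euclid's formula: a = m² - n², b = 2mn, c = m² + n²
m = 79, n = 48
a = 79² - 48² = 6241 - 2304 = 3937
b = 2 × 79 × 48 = 7584
c = 79² + 48² = 6241 + 2304 = 8545
Verification: 3937² + 7584² = 15499969 + 57517056 = 73017025 = 8545² ✓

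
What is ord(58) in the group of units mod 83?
82

83 is prime, so ord(58) divides φ(83) = 82.
Divisors of 82: 1, 2, 41, 82.
Repeated squaring: 58^1 ≡ 58, 58^2 ≡ 44, 58^4 ≡ 27, 58^8 ≡ 65, 58^16 ≡ 75, 58^32 ≡ 64, 58^64 ≡ 29 (mod 83).
Test 58^d mod 83 for each divisor d in increasing order:
58^1 ≡ 58
58^2 ≡ 44
58^41 = 58^32·58^8·58^1 ≡ 82
58^82 = 58^64·58^16·58^2 ≡ 1  ← first divisor giving 1
The order is 82.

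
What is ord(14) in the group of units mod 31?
15

31 is prime, so ord(14) divides φ(31) = 30.
Divisors of 30: 1, 2, 3, 5, 6, 10, 15, 30.
Repeated squaring: 14^1 ≡ 14, 14^2 ≡ 10, 14^4 ≡ 7, 14^8 ≡ 18, 14^16 ≡ 14 (mod 31).
Test 14^d mod 31 for each divisor d in increasing order:
14^1 ≡ 14
14^2 ≡ 10
14^3 = 14^2·14^1 ≡ 16
14^5 = 14^4·14^1 ≡ 5
14^6 = 14^4·14^2 ≡ 8
14^10 = 14^8·14^2 ≡ 25
14^15 = 14^8·14^4·14^2·14^1 ≡ 1  ← first divisor giving 1
The order is 15.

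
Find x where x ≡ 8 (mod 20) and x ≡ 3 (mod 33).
168

Using Chinese Remainder Theorem:
M = 20 × 33 = 660
M1 = 33, M2 = 20
y1 = 33^(-1) mod 20 = 17
y2 = 20^(-1) mod 33 = 5
x = (8×33×17 + 3×20×5) mod 660 = 168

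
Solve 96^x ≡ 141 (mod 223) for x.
21

Baby-step giant-step with step n = ⌈√223⌉ = 15.
Baby steps 96^j mod 223 (j:value) for j=0..14: 0:1, 1:96, 2:73, 3:95, 4:200, 5:22, 6:105, 7:45, 8:83, 9:163, 10:38, 11:80, 12:98, 13:42, 14:18.
Giant-step multiplier: 96^(-15) ≡ 96^(222-15) = 96^207 ≡ 219 (mod 223).
Giant steps γ_i = 141·219^i mod 223: γ_0=141, γ_1=105 (in table at j=6).
x = i·n + j = 1·15 + 6 = 21.
Check: 96^21 ≡ 141 (mod 223).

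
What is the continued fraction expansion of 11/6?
[1; 1, 5]

Euclidean algorithm steps:
11 = 1 × 6 + 5
6 = 1 × 5 + 1
5 = 5 × 1 + 0
Continued fraction: [1; 1, 5]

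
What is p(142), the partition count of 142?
18440293320

p(n) counts ways to write n as a sum of positive integers (order ignored).
Euler's pentagonal recurrence: p(k) = p(k-1) + p(k-2) - p(k-5) - p(k-7) + p(k-12) + p(k-15) - ... (offsets j(3j∓1)/2, signs ++--, p(0)=1, p(<0)=0).
DP table for k = 0..141: p(0)=1, p(1)=1, p(2)=2, p(3)=3, p(4)=5, p(5)=7, p(6)=11, p(7)=15, p(8)=22, p(9)=30, p(10)=42, p(11)=56, p(12)=77, p(13)=101, p(14)=135, p(15)=176, p(16)=231, p(17)=297, p(18)=385, p(19)=490, p(20)=627, p(21)=792, p(22)=1002, p(23)=1255, p(24)=1575, p(25)=1958, p(26)=2436, p(27)=3010, p(28)=3718, p(29)=4565, p(30)=5604, p(31)=6842, p(32)=8349, p(33)=10143, p(34)=12310, p(35)=14883, p(36)=17977, p(37)=21637, p(38)=26015, p(39)=31185, p(40)=37338, p(41)=44583, p(42)=53174, p(43)=63261, p(44)=75175, p(45)=89134, p(46)=105558, p(47)=124754, p(48)=147273, p(49)=173525, p(50)=204226, p(51)=239943, p(52)=281589, p(53)=329931, p(54)=386155, p(55)=451276, p(56)=526823, p(57)=614154, p(58)=715220, p(59)=831820, p(60)=966467, p(61)=1121505, p(62)=1300156, p(63)=1505499, p(64)=1741630, p(65)=2012558, p(66)=2323520, p(67)=2679689, p(68)=3087735, p(69)=3554345, p(70)=4087968, p(71)=4697205, p(72)=5392783, p(73)=6185689, p(74)=7089500, p(75)=8118264, p(76)=9289091, p(77)=10619863, p(78)=12132164, p(79)=13848650, p(80)=15796476, p(81)=18004327, p(82)=20506255, p(83)=23338469, p(84)=26543660, p(85)=30167357, p(86)=34262962, p(87)=38887673, p(88)=44108109, p(89)=49995925, p(90)=56634173, p(91)=64112359, p(92)=72533807, p(93)=82010177, p(94)=92669720, p(95)=104651419, p(96)=118114304, p(97)=133230930, p(98)=150198136, p(99)=169229875, p(100)=190569292, p(101)=214481126, p(102)=241265379, p(103)=271248950, p(104)=304801365, p(105)=342325709, p(106)=384276336, p(107)=431149389, p(108)=483502844, p(109)=541946240, p(110)=607163746, p(111)=679903203, p(112)=761002156, p(113)=851376628, p(114)=952050665, p(115)=1064144451, p(116)=1188908248, p(117)=1327710076, p(118)=1482074143, p(119)=1653668665, p(120)=1844349560, p(121)=2056148051, p(122)=2291320912, p(123)=2552338241, p(124)=2841940500, p(125)=3163127352, p(126)=3519222692, p(127)=3913864295, p(128)=4351078600, p(129)=4835271870, p(130)=5371315400, p(131)=5964539504, p(132)=6620830889, p(133)=7346629512, p(134)=8149040695, p(135)=9035836076, p(136)=10015581680, p(137)=11097645016, p(138)=12292341831, p(139)=13610949895, p(140)=15065878135, p(141)=16670689208.
Final step: p(142) = p(141) + p(140) - p(137) - p(135) + p(130) + p(127) - p(120) - p(116) + p(107) + p(102) - p(91) - p(85) + p(72) + p(65) - p(50) - p(42) + p(25) + p(16)
= 16670689208 + 15065878135 - 11097645016 - 9035836076 + 5371315400 + 3913864295 - 1844349560 - 1188908248 + 431149389 + 241265379 - 64112359 - 30167357 + 5392783 + 2012558 - 204226 - 53174 + 1958 + 231
= 18440293320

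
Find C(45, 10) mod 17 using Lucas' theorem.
11

Using Lucas' theorem:
Write n=45 and k=10 in base 17:
n in base 17: [2, 11]
k in base 17: [0, 10]
C(45,10) mod 17 = ∏ C(n_i, k_i) mod 17
Digit binomials (mod 17): C(2,0) = 1; C(11,10) = 11
Product: 1 × 11 = 11 ≡ 11 (mod 17)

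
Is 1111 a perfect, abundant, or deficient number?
deficient

Proper divisors of 1111: sum = 1 + 11 + 101 = 113
Since 113 < 1111, 1111 is deficient.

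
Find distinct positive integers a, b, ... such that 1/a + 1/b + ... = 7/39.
1/6 + 1/78

Greedy algorithm:
7/39: ceiling(39/7) = 6, use 1/6
1/78: ceiling(78/1) = 78, use 1/78
Result: 7/39 = 1/6 + 1/78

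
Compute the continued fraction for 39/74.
[0; 1, 1, 8, 1, 3]

Euclidean algorithm steps:
39 = 0 × 74 + 39
74 = 1 × 39 + 35
39 = 1 × 35 + 4
35 = 8 × 4 + 3
4 = 1 × 3 + 1
3 = 3 × 1 + 0
Continued fraction: [0; 1, 1, 8, 1, 3]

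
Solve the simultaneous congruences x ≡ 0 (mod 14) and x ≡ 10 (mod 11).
98

Using Chinese Remainder Theorem:
M = 14 × 11 = 154
M1 = 11, M2 = 14
y1 = 11^(-1) mod 14 = 9
y2 = 14^(-1) mod 11 = 4
x = (0×11×9 + 10×14×4) mod 154 = 98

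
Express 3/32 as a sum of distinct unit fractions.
1/11 + 1/352

Greedy algorithm:
3/32: ceiling(32/3) = 11, use 1/11
1/352: ceiling(352/1) = 352, use 1/352
Result: 3/32 = 1/11 + 1/352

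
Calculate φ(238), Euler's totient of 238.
96

238 = 2 × 7 × 17
φ(n) = n × ∏(1 - 1/p) for each prime p dividing n
φ(238) = 238 × (1 - 1/2) × (1 - 1/7) × (1 - 1/17) = 96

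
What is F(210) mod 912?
904

Matrix identity: Q^n = [[F_(n+1), F_n], [F_n, F_(n-1)]] with Q = [[1,1],[1,0]].
n = 210 = 11010010₂. Square-and-multiply, entries mod 912:
Q^1 = [[1,1],[1,0]]
Q^3 = (Q^1)²·Q = [[3,2],[2,1]]
Q^6 = (Q^3)² = [[13,8],[8,5]]
Q^13 = (Q^6)²·Q = [[377,233],[233,144]]
Q^26 = (Q^13)² = [[338,97],[97,241]]
Q^52 = (Q^26)² = [[533,531],[531,2]]
Q^105 = (Q^52)²·Q = [[151,610],[610,453]]
Q^210 = (Q^105)² = [[5,904],[904,13]]
F_210 mod 912 = Q^210[0][1] = 904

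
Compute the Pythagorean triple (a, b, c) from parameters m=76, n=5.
(5751, 760, 5801)

Euclid's formula: a = m² - n², b = 2mn, c = m² + n²
m = 76, n = 5
a = 76² - 5² = 5776 - 25 = 5751
b = 2 × 76 × 5 = 760
c = 76² + 5² = 5776 + 25 = 5801
Verification: 5751² + 760² = 33074001 + 577600 = 33651601 = 5801² ✓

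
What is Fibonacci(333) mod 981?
470

Matrix identity: Q^n = [[F_(n+1), F_n], [F_n, F_(n-1)]] with Q = [[1,1],[1,0]].
n = 333 = 101001101₂. Square-and-multiply, entries mod 981:
Q^1 = [[1,1],[1,0]]
Q^2 = (Q^1)² = [[2,1],[1,1]]
Q^5 = (Q^2)²·Q = [[8,5],[5,3]]
Q^10 = (Q^5)² = [[89,55],[55,34]]
Q^20 = (Q^10)² = [[155,879],[879,257]]
Q^41 = (Q^20)²·Q = [[253,94],[94,159]]
Q^83 = (Q^41)²·Q = [[720,251],[251,469]]
Q^166 = (Q^83)² = [[649,215],[215,434]]
Q^333 = (Q^166)²·Q = [[818,470],[470,348]]
F_333 mod 981 = Q^333[0][1] = 470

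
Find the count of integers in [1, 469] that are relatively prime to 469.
396

469 = 7 × 67
φ(n) = n × ∏(1 - 1/p) for each prime p dividing n
φ(469) = 469 × (1 - 1/7) × (1 - 1/67) = 396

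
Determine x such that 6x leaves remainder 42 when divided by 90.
x ≡ 7 (mod 15)

gcd(6, 90) = 6, which divides 42, so solutions exist.
Divide through by 6: x ≡ 7 (mod 15).
The coefficient of x is now 1, so x ≡ 7 (mod 15).
Check: 6 × 7 = 42 ≡ 42 (mod 90).
x ≡ 7 (mod 15), giving 6 solutions mod 90.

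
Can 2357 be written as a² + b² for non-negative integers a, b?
26² + 41² (a=26, b=41)

Factorization: 2357 = 2357
By Fermat: n is sum of two squares iff every prime p ≡ 3 (mod 4) appears to even power.
All primes ≡ 3 (mod 4) appear to even power.
Search a = 0, 1, 2, … for 2357 - a² a perfect square: first hit at a = 26: 2357 - 676 = 1681 = 41².
2357 = 26² + 41² = 676 + 1681 ✓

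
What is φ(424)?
208

424 = 2^3 × 53
φ(n) = n × ∏(1 - 1/p) for each prime p dividing n
φ(424) = 424 × (1 - 1/2) × (1 - 1/53) = 208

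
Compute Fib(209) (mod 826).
337

Matrix identity: Q^n = [[F_(n+1), F_n], [F_n, F_(n-1)]] with Q = [[1,1],[1,0]].
n = 209 = 11010001₂. Square-and-multiply, entries mod 826:
Q^1 = [[1,1],[1,0]]
Q^3 = (Q^1)²·Q = [[3,2],[2,1]]
Q^6 = (Q^3)² = [[13,8],[8,5]]
Q^13 = (Q^6)²·Q = [[377,233],[233,144]]
Q^26 = (Q^13)² = [[656,797],[797,685]]
Q^52 = (Q^26)² = [[5,759],[759,72]]
Q^104 = (Q^52)² = [[384,623],[623,587]]
Q^209 = (Q^104)²·Q = [[638,337],[337,301]]
F_209 mod 826 = Q^209[0][1] = 337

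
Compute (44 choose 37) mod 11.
0

Using Lucas' theorem:
Write n=44 and k=37 in base 11:
n in base 11: [4, 0]
k in base 11: [3, 4]
C(44,37) mod 11 = ∏ C(n_i, k_i) mod 11
Digit binomials (mod 11): C(4,3) = 4; C(0,4) = 0 (k_i > n_i)
Product: 4 × 0 = 0 ≡ 0 (mod 11)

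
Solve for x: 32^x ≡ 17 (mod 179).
140

Baby-step giant-step with step n = ⌈√179⌉ = 14.
Baby steps 32^j mod 179 (j:value) for j=0..13: 0:1, 1:32, 2:129, 3:11, 4:173, 5:166, 6:121, 7:113, 8:36, 9:78, 10:169, 11:38, 12:142, 13:69.
Giant-step multiplier: 32^(-14) ≡ 32^(178-14) = 32^164 ≡ 3 (mod 179).
Giant steps γ_i = 17·3^i mod 179: γ_0=17, γ_1=51, γ_2=153, γ_3=101, γ_4=124, γ_5=14, γ_6=42, γ_7=126, γ_8=20, γ_9=60, γ_10=1 (in table at j=0).
x = i·n + j = 10·14 + 0 = 140.
Check: 32^140 ≡ 17 (mod 179).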